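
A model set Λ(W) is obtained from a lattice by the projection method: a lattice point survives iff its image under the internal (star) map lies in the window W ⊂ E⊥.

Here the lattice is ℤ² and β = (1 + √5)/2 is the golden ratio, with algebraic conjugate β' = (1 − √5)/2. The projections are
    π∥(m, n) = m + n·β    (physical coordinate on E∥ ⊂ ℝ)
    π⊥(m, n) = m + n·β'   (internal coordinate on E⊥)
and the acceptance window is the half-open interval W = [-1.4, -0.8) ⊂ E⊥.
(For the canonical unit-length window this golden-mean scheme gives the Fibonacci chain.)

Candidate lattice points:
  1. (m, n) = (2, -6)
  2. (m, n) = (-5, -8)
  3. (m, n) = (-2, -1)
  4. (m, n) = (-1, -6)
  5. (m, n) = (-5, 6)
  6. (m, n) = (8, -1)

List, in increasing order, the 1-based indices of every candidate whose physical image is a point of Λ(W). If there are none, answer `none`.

Compute β' = (1−√5)/2 = -0.618034, so π⊥(m,n) = m -0.618034·n.
[1] lift (2,-6): star map gives 5.708204; window check -1.4 ≤ 5.708204 < -0.8 is false → out
[2] lift (-5,-8): star map gives -0.055728; window check -1.4 ≤ -0.055728 < -0.8 is false → out
[3] lift (-2,-1): star map gives -1.381966; window check -1.4 ≤ -1.381966 < -0.8 is true → IN Λ
[4] lift (-1,-6): star map gives 2.708204; window check -1.4 ≤ 2.708204 < -0.8 is false → out
[5] lift (-5,6): star map gives -8.708204; window check -1.4 ≤ -8.708204 < -0.8 is false → out
[6] lift (8,-1): star map gives 8.618034; window check -1.4 ≤ 8.618034 < -0.8 is false → out

3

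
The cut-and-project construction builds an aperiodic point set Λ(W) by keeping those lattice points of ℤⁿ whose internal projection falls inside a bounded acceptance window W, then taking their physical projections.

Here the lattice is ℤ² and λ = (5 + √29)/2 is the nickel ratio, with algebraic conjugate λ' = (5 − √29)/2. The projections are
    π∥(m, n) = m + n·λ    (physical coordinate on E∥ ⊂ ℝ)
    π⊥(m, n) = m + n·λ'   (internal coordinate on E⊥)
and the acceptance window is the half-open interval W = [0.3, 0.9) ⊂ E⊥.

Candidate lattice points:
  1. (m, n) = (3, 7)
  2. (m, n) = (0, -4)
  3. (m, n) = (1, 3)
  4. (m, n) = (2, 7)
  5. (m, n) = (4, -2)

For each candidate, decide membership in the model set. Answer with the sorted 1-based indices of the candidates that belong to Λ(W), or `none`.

λ' = (5−√29)/2 ≈ -0.19258.
[1] lift (3,7): star map gives 1.65192; window check 0.3 ≤ 1.65192 < 0.9 is false → out
[2] lift (0,-4): star map gives 0.77033; window check 0.3 ≤ 0.77033 < 0.9 is true → IN Λ
[3] lift (1,3): star map gives 0.42225; window check 0.3 ≤ 0.42225 < 0.9 is true → IN Λ
[4] lift (2,7): star map gives 0.65192; window check 0.3 ≤ 0.65192 < 0.9 is true → IN Λ
[5] lift (4,-2): star map gives 4.38516; window check 0.3 ≤ 4.38516 < 0.9 is false → out

2, 3, 4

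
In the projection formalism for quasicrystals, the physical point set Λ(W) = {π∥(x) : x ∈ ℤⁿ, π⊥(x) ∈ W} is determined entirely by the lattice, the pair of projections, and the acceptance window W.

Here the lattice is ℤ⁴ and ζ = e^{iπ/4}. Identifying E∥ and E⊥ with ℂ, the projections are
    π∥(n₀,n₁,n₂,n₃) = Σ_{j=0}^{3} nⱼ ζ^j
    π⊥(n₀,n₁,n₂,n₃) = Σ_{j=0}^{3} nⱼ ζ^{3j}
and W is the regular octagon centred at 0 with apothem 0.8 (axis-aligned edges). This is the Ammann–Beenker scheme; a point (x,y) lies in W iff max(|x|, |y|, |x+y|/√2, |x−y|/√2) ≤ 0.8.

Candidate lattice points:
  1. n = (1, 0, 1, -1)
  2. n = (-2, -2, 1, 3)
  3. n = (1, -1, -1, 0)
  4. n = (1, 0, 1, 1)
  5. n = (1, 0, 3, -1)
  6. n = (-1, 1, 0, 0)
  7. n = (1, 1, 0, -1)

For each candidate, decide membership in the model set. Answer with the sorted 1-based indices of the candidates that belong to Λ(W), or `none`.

With ζ = e^{iπ/4} the internal vectors are ζ^0,ζ^3,ζ^6,ζ^9.
#1 (1, 0, 1, -1): internal (0.292893, -1.707107); octagon support 1.707107 vs apothem 0.8 → ∉ W
#2 (-2, -2, 1, 3): internal (1.535534, -0.292893); octagon support 1.535534 vs apothem 0.8 → ∉ W
#3 (1, -1, -1, 0): internal (1.707107, 0.292893); octagon support 1.707107 vs apothem 0.8 → ∉ W
#4 (1, 0, 1, 1): internal (1.707107, -0.292893); octagon support 1.707107 vs apothem 0.8 → ∉ W
#5 (1, 0, 3, -1): internal (0.292893, -3.707107); octagon support 3.707107 vs apothem 0.8 → ∉ W
#6 (-1, 1, 0, 0): internal (-1.707107, 0.707107); octagon support 1.707107 vs apothem 0.8 → ∉ W
#7 (1, 1, 0, -1): internal (-0.414214, 0.000000); octagon support 0.414214 vs apothem 0.8 → ∈ W

7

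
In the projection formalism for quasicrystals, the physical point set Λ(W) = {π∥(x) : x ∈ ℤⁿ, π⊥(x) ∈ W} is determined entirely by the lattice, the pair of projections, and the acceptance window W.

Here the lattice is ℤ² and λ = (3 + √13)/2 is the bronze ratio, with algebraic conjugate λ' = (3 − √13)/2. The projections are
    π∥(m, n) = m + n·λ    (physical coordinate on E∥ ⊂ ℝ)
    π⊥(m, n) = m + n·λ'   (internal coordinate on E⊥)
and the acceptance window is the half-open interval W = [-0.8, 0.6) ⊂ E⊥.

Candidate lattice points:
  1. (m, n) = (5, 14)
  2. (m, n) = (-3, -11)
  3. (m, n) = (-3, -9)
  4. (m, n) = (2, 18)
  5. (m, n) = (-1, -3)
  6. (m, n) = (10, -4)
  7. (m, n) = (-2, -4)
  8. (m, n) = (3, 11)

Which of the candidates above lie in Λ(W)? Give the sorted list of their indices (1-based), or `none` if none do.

Numerically λ ≈ 3.302776 and λ' = −1/λ ≈ -0.302776.
[1] lift (5,14): star map gives 0.761141; window check -0.8 ≤ 0.761141 < 0.6 is false → out
[2] lift (-3,-11): star map gives 0.330532; window check -0.8 ≤ 0.330532 < 0.6 is true → IN Λ
[3] lift (-3,-9): star map gives -0.275019; window check -0.8 ≤ -0.275019 < 0.6 is true → IN Λ
[4] lift (2,18): star map gives -3.449961; window check -0.8 ≤ -3.449961 < 0.6 is false → out
[5] lift (-1,-3): star map gives -0.091673; window check -0.8 ≤ -0.091673 < 0.6 is true → IN Λ
[6] lift (10,-4): star map gives 11.211103; window check -0.8 ≤ 11.211103 < 0.6 is false → out
[7] lift (-2,-4): star map gives -0.788897; window check -0.8 ≤ -0.788897 < 0.6 is true → IN Λ
[8] lift (3,11): star map gives -0.330532; window check -0.8 ≤ -0.330532 < 0.6 is true → IN Λ

2, 3, 5, 7, 8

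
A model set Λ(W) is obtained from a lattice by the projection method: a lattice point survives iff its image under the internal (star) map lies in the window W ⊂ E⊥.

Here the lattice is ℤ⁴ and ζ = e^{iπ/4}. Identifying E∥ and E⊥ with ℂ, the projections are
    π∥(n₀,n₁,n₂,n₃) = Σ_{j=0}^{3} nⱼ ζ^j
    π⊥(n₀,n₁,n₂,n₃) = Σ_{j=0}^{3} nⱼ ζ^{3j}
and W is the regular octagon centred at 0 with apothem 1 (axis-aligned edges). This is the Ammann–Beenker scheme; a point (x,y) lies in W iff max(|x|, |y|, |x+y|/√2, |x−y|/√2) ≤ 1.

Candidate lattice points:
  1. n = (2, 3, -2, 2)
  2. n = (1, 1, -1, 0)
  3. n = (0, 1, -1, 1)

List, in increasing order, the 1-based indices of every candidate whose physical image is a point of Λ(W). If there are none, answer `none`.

With ζ = e^{iπ/4} the internal vectors are ζ^0,ζ^3,ζ^6,ζ^9.
#1 (2, 3, -2, 2): internal (1.2929, 5.5355); octagon support 5.5355 vs apothem 1 → ∉ W
#2 (1, 1, -1, 0): internal (0.2929, 1.7071); octagon support 1.7071 vs apothem 1 → ∉ W
#3 (0, 1, -1, 1): internal (0.0000, 2.4142); octagon support 2.4142 vs apothem 1 → ∉ W

none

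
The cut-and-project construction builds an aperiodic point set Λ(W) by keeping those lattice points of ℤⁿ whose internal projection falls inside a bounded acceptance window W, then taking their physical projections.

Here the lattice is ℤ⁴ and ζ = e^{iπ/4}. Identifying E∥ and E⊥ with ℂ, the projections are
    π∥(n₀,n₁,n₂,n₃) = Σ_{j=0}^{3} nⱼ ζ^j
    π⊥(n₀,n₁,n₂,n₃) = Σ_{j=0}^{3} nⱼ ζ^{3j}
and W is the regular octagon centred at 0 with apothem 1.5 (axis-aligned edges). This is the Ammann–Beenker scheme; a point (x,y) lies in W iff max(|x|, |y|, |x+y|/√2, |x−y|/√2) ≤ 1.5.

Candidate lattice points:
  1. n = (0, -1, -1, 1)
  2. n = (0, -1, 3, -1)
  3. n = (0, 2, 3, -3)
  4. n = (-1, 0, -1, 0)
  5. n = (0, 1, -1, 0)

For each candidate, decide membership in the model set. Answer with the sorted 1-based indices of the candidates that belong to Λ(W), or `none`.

With ζ = e^{iπ/4} the internal vectors are ζ^0,ζ^3,ζ^6,ζ^9.
candidate 1: n = (0, -1, -1, 1) → π⊥ ≈ (+1.4142, +1.0000); max(|x|,|y|,|x±y|/√2) = 1.7071 > 1.5 ⇒ ∉ W
candidate 2: n = (0, -1, 3, -1) → π⊥ ≈ (+0.0000, -4.4142); max(|x|,|y|,|x±y|/√2) = 4.4142 > 1.5 ⇒ ∉ W
candidate 3: n = (0, 2, 3, -3) → π⊥ ≈ (-3.5355, -3.7071); max(|x|,|y|,|x±y|/√2) = 5.1213 > 1.5 ⇒ ∉ W
candidate 4: n = (-1, 0, -1, 0) → π⊥ ≈ (-1.0000, +1.0000); max(|x|,|y|,|x±y|/√2) = 1.4142 ≤ 1.5 ⇒ ∈ W
candidate 5: n = (0, 1, -1, 0) → π⊥ ≈ (-0.7071, +1.7071); max(|x|,|y|,|x±y|/√2) = 1.7071 > 1.5 ⇒ ∉ W

4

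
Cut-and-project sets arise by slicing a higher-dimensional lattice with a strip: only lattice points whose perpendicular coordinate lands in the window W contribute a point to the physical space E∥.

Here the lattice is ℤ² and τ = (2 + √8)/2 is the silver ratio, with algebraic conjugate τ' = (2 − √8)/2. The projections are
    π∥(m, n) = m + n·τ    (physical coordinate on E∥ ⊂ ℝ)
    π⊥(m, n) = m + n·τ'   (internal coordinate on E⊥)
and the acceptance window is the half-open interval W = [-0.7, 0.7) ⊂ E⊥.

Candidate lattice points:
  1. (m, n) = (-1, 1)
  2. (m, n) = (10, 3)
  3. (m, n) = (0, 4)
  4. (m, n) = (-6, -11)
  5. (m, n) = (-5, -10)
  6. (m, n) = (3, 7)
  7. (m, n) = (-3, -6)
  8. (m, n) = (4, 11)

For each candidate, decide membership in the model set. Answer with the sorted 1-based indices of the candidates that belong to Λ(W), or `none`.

6, 7, 8

Numerically τ ≈ 2.4142 and τ' = −1/τ ≈ -0.4142.
[1] lift (-1,1): star map gives -1.4142; window check -0.7 ≤ -1.4142 < 0.7 is false → out
[2] lift (10,3): star map gives 8.7574; window check -0.7 ≤ 8.7574 < 0.7 is false → out
[3] lift (0,4): star map gives -1.6569; window check -0.7 ≤ -1.6569 < 0.7 is false → out
[4] lift (-6,-11): star map gives -1.4437; window check -0.7 ≤ -1.4437 < 0.7 is false → out
[5] lift (-5,-10): star map gives -0.8579; window check -0.7 ≤ -0.8579 < 0.7 is false → out
[6] lift (3,7): star map gives 0.1005; window check -0.7 ≤ 0.1005 < 0.7 is true → IN Λ
[7] lift (-3,-6): star map gives -0.5147; window check -0.7 ≤ -0.5147 < 0.7 is true → IN Λ
[8] lift (4,11): star map gives -0.5563; window check -0.7 ≤ -0.5563 < 0.7 is true → IN Λ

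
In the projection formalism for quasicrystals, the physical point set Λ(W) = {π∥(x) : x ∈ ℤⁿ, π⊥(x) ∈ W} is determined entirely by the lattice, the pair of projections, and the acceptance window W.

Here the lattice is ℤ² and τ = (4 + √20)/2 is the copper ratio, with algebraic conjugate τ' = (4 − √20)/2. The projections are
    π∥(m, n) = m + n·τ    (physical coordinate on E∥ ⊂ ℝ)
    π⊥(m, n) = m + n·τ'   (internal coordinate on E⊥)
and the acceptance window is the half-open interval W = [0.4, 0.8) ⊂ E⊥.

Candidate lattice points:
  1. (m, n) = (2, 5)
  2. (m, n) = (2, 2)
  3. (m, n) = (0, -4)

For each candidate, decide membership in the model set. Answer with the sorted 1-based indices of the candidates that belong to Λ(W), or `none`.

none

Compute τ' = (4−√20)/2 = -0.2361, so π⊥(m,n) = m -0.2361·n.
candidate 1: (m,n)=(2,5) → π∥ = 2+5·τ ≈ 23.1803, π⊥ = 2+5·τ' ≈ 0.8197 ∉ [0.4, 0.8) ⇒ out
candidate 2: (m,n)=(2,2) → π∥ = 2+2·τ ≈ 10.4721, π⊥ = 2+2·τ' ≈ 1.5279 ∉ [0.4, 0.8) ⇒ out
candidate 3: (m,n)=(0,-4) → π∥ = 0-4·τ ≈ -16.9443, π⊥ = 0-4·τ' ≈ 0.9443 ∉ [0.4, 0.8) ⇒ out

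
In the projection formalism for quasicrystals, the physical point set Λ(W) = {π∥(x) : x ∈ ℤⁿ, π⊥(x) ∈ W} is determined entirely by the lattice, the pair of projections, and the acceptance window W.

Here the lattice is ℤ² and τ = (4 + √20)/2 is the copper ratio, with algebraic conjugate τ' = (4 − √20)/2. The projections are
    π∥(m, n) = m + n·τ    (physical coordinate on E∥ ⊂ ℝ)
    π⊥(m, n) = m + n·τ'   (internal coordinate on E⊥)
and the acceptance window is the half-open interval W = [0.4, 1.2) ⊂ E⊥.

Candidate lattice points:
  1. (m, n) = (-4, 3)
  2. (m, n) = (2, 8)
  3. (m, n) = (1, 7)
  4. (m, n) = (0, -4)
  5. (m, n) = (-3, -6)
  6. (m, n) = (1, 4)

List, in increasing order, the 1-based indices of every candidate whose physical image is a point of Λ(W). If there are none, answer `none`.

Compute τ' = (4−√20)/2 = -0.23607, so π⊥(m,n) = m -0.23607·n.
#1 (-4,3): internal coord -4 + (3)·τ' = -4.70820; -4.70820 ∉ [0.4, 1.2) → out
#2 (2,8): internal coord 2 + (8)·τ' = +0.11146; +0.11146 ∉ [0.4, 1.2) → out
#3 (1,7): internal coord 1 + (7)·τ' = -0.65248; -0.65248 ∉ [0.4, 1.2) → out
#4 (0,-4): internal coord 0 + (-4)·τ' = +0.94427; +0.94427 ∈ [0.4, 1.2) → IN Λ
#5 (-3,-6): internal coord -3 + (-6)·τ' = -1.58359; -1.58359 ∉ [0.4, 1.2) → out
#6 (1,4): internal coord 1 + (4)·τ' = +0.05573; +0.05573 ∉ [0.4, 1.2) → out

4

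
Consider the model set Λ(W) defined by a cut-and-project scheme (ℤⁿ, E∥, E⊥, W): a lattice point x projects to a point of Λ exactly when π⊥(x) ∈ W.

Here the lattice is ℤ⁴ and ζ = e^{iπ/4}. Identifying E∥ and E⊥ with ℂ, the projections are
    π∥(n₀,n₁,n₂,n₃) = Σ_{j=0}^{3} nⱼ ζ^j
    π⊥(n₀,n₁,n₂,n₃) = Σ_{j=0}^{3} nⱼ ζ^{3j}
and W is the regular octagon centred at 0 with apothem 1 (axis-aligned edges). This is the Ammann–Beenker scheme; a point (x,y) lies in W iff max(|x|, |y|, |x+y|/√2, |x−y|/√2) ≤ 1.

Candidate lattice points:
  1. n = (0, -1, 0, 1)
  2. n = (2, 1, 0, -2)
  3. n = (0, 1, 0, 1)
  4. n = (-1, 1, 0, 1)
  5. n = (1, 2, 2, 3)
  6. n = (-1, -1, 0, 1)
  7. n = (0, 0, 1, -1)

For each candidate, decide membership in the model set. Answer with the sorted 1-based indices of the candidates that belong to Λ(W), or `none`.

2, 6

Internal map: ζ^{3j} for j=0..3 gives (1,0), (−√2/2,√2/2), (0,−1), (√2/2,√2/2).
#1 (0, -1, 0, 1): internal (1.4142, 0.0000); octagon support 1.4142 vs apothem 1 → ∉ W
#2 (2, 1, 0, -2): internal (-0.1213, -0.7071); octagon support 0.7071 vs apothem 1 → ∈ W
#3 (0, 1, 0, 1): internal (0.0000, 1.4142); octagon support 1.4142 vs apothem 1 → ∉ W
#4 (-1, 1, 0, 1): internal (-1.0000, 1.4142); octagon support 1.7071 vs apothem 1 → ∉ W
#5 (1, 2, 2, 3): internal (1.7071, 1.5355); octagon support 2.2929 vs apothem 1 → ∉ W
#6 (-1, -1, 0, 1): internal (0.4142, 0.0000); octagon support 0.4142 vs apothem 1 → ∈ W
#7 (0, 0, 1, -1): internal (-0.7071, -1.7071); octagon support 1.7071 vs apothem 1 → ∉ W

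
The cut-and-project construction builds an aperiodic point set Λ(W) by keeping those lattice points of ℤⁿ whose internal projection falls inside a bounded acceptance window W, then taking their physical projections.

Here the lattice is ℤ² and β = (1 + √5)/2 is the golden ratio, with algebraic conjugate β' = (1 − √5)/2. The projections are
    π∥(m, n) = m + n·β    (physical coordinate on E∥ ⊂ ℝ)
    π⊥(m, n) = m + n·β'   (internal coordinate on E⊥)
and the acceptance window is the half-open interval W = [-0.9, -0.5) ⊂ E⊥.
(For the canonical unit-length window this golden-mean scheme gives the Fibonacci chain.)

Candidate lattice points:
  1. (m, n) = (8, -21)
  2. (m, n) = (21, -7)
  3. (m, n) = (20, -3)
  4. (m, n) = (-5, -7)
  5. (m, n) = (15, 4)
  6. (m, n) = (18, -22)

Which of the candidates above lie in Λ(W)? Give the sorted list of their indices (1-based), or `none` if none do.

4

Compute β' = (1−√5)/2 = -0.618034, so π⊥(m,n) = m -0.618034·n.
[1] lift (8,-21): star map gives 20.978714; window check -0.9 ≤ 20.978714 < -0.5 is false → out
[2] lift (21,-7): star map gives 25.326238; window check -0.9 ≤ 25.326238 < -0.5 is false → out
[3] lift (20,-3): star map gives 21.854102; window check -0.9 ≤ 21.854102 < -0.5 is false → out
[4] lift (-5,-7): star map gives -0.673762; window check -0.9 ≤ -0.673762 < -0.5 is true → IN Λ
[5] lift (15,4): star map gives 12.527864; window check -0.9 ≤ 12.527864 < -0.5 is false → out
[6] lift (18,-22): star map gives 31.596748; window check -0.9 ≤ 31.596748 < -0.5 is false → out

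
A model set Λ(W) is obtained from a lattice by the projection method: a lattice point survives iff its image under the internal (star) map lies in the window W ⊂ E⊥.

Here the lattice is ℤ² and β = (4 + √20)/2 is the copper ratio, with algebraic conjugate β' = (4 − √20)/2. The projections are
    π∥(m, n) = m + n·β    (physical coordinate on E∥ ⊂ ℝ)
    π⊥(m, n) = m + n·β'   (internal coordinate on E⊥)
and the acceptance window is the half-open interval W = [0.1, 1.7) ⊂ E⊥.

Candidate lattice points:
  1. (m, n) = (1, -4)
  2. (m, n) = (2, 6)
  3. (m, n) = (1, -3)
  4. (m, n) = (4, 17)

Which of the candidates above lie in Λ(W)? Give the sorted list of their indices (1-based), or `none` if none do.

β' = (4−√20)/2 ≈ -0.23607.
candidate 1: (m,n)=(1,-4) → π∥ = 1-4·β ≈ -15.94427, π⊥ = 1-4·β' ≈ 1.94427 ∉ [0.1, 1.7) ⇒ out
candidate 2: (m,n)=(2,6) → π∥ = 2+6·β ≈ 27.41641, π⊥ = 2+6·β' ≈ 0.58359 ∈ [0.1, 1.7) ⇒ IN Λ
candidate 3: (m,n)=(1,-3) → π∥ = 1-3·β ≈ -11.70820, π⊥ = 1-3·β' ≈ 1.70820 ∉ [0.1, 1.7) ⇒ out
candidate 4: (m,n)=(4,17) → π∥ = 4+17·β ≈ 76.01316, π⊥ = 4+17·β' ≈ -0.01316 ∉ [0.1, 1.7) ⇒ out

2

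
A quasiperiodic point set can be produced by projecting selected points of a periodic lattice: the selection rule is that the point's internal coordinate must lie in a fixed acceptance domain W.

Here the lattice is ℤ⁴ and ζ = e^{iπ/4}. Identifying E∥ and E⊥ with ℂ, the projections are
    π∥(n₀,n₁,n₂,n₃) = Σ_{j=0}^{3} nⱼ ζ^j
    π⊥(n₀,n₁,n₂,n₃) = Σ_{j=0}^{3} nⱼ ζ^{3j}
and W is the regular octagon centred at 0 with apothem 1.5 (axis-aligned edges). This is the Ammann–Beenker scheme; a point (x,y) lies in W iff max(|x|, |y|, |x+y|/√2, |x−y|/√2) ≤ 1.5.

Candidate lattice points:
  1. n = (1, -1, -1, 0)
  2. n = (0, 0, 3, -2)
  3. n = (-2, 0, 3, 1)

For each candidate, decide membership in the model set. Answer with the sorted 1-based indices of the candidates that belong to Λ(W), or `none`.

none

π⊥(n) = n₀ + n₁ζ³ + n₂ζ⁶ + n₃ζ⁹ where ζ = e^{iπ/4}.
candidate 1: n = (1, -1, -1, 0) → π⊥ ≈ (+1.7071, +0.2929); max(|x|,|y|,|x±y|/√2) = 1.7071 > 1.5 ⇒ ∉ W
candidate 2: n = (0, 0, 3, -2) → π⊥ ≈ (-1.4142, -4.4142); max(|x|,|y|,|x±y|/√2) = 4.4142 > 1.5 ⇒ ∉ W
candidate 3: n = (-2, 0, 3, 1) → π⊥ ≈ (-1.2929, -2.2929); max(|x|,|y|,|x±y|/√2) = 2.5355 > 1.5 ⇒ ∉ W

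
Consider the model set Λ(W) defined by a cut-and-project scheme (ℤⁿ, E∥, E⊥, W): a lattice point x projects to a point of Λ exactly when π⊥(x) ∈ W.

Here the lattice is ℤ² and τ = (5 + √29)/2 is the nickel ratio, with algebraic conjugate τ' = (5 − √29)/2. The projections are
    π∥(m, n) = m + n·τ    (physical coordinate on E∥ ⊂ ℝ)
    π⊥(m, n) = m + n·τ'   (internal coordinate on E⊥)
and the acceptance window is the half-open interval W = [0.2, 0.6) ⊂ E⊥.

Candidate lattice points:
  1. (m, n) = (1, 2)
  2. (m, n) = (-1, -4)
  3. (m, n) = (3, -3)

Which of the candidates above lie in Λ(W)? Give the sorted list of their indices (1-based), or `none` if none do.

Compute τ' = (5−√29)/2 = -0.19258, so π⊥(m,n) = m -0.19258·n.
candidate 1: (m,n)=(1,2) → π∥ = 1+2·τ ≈ 11.38516, π⊥ = 1+2·τ' ≈ 0.61484 ∉ [0.2, 0.6) ⇒ out
candidate 2: (m,n)=(-1,-4) → π∥ = -1-4·τ ≈ -21.77033, π⊥ = -1-4·τ' ≈ -0.22967 ∉ [0.2, 0.6) ⇒ out
candidate 3: (m,n)=(3,-3) → π∥ = 3-3·τ ≈ -12.57775, π⊥ = 3-3·τ' ≈ 3.57775 ∉ [0.2, 0.6) ⇒ out

none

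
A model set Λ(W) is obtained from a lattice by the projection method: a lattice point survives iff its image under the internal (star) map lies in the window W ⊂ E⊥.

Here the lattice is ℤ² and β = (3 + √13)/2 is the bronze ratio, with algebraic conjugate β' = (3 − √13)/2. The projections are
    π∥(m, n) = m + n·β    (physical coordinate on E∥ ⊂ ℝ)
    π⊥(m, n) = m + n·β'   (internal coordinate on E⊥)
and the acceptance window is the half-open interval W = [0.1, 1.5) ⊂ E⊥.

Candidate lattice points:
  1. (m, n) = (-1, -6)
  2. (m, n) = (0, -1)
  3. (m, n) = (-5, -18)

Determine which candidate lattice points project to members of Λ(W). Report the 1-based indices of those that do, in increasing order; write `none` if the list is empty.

1, 2, 3

Compute β' = (3−√13)/2 = -0.3028, so π⊥(m,n) = m -0.3028·n.
[1] lift (-1,-6): star map gives 0.8167; window check 0.1 ≤ 0.8167 < 1.5 is true → IN Λ
[2] lift (0,-1): star map gives 0.3028; window check 0.1 ≤ 0.3028 < 1.5 is true → IN Λ
[3] lift (-5,-18): star map gives 0.4500; window check 0.1 ≤ 0.4500 < 1.5 is true → IN Λ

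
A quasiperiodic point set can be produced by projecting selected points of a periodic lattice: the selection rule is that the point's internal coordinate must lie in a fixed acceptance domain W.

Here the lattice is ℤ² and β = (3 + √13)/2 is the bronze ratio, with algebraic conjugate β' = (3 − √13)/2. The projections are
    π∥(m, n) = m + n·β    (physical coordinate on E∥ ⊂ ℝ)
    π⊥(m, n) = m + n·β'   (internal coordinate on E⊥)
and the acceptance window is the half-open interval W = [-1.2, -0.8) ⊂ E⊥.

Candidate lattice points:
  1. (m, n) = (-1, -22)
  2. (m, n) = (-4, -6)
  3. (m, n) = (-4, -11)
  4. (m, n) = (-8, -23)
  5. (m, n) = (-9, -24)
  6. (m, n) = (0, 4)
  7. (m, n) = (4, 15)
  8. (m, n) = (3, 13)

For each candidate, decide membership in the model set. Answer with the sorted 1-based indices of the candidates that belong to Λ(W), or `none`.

4, 8

β' = (3−√13)/2 ≈ -0.3028.
candidate 1: (m,n)=(-1,-22) → π∥ = -1-22·β ≈ -73.6611, π⊥ = -1-22·β' ≈ 5.6611 ∉ [-1.2, -0.8) ⇒ out
candidate 2: (m,n)=(-4,-6) → π∥ = -4-6·β ≈ -23.8167, π⊥ = -4-6·β' ≈ -2.1833 ∉ [-1.2, -0.8) ⇒ out
candidate 3: (m,n)=(-4,-11) → π∥ = -4-11·β ≈ -40.3305, π⊥ = -4-11·β' ≈ -0.6695 ∉ [-1.2, -0.8) ⇒ out
candidate 4: (m,n)=(-8,-23) → π∥ = -8-23·β ≈ -83.9638, π⊥ = -8-23·β' ≈ -1.0362 ∈ [-1.2, -0.8) ⇒ IN Λ
candidate 5: (m,n)=(-9,-24) → π∥ = -9-24·β ≈ -88.2666, π⊥ = -9-24·β' ≈ -1.7334 ∉ [-1.2, -0.8) ⇒ out
candidate 6: (m,n)=(0,4) → π∥ = 0+4·β ≈ 13.2111, π⊥ = 0+4·β' ≈ -1.2111 ∉ [-1.2, -0.8) ⇒ out
candidate 7: (m,n)=(4,15) → π∥ = 4+15·β ≈ 53.5416, π⊥ = 4+15·β' ≈ -0.5416 ∉ [-1.2, -0.8) ⇒ out
candidate 8: (m,n)=(3,13) → π∥ = 3+13·β ≈ 45.9361, π⊥ = 3+13·β' ≈ -0.9361 ∈ [-1.2, -0.8) ⇒ IN Λ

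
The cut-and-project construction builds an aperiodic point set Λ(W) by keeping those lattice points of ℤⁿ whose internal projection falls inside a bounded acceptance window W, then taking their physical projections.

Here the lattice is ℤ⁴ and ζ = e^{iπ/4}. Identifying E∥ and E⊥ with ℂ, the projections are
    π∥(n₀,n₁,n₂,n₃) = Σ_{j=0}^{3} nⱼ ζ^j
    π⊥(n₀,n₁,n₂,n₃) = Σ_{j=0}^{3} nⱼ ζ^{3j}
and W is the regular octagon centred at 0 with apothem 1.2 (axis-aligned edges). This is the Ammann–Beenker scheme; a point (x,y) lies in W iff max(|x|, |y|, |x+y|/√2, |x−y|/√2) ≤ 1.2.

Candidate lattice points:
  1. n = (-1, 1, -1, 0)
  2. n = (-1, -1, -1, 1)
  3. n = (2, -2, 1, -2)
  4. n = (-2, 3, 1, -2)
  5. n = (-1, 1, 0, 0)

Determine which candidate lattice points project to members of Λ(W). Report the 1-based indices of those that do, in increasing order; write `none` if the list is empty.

π⊥(n) = n₀ + n₁ζ³ + n₂ζ⁶ + n₃ζ⁹ where ζ = e^{iπ/4}.
#1 (-1, 1, -1, 0): internal (-1.7071, 1.7071); octagon support 2.4142 vs apothem 1.2 → ∉ W
#2 (-1, -1, -1, 1): internal (0.4142, 1.0000); octagon support 1.0000 vs apothem 1.2 → ∈ W
#3 (2, -2, 1, -2): internal (2.0000, -3.8284); octagon support 4.1213 vs apothem 1.2 → ∉ W
#4 (-2, 3, 1, -2): internal (-5.5355, -0.2929); octagon support 5.5355 vs apothem 1.2 → ∉ W
#5 (-1, 1, 0, 0): internal (-1.7071, 0.7071); octagon support 1.7071 vs apothem 1.2 → ∉ W

2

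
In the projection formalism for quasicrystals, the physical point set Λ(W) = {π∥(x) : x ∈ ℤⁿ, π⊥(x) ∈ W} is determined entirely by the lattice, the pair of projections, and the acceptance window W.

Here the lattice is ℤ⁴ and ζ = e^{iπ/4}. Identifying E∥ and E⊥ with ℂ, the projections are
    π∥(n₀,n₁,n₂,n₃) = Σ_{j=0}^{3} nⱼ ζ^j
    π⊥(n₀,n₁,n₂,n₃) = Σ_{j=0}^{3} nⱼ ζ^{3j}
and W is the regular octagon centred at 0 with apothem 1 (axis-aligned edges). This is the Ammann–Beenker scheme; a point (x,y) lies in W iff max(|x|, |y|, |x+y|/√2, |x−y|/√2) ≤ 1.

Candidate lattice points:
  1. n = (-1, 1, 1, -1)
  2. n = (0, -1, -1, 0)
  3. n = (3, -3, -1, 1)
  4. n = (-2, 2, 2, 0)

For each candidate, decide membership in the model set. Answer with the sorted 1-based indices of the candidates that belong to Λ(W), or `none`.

2

Internal map: ζ^{3j} for j=0..3 gives (1,0), (−√2/2,√2/2), (0,−1), (√2/2,√2/2).
candidate 1: n = (-1, 1, 1, -1) → π⊥ ≈ (-2.414214, -1.000000); max(|x|,|y|,|x±y|/√2) = 2.414214 > 1 ⇒ ∉ W
candidate 2: n = (0, -1, -1, 0) → π⊥ ≈ (+0.707107, +0.292893); max(|x|,|y|,|x±y|/√2) = 0.707107 ≤ 1 ⇒ ∈ W
candidate 3: n = (3, -3, -1, 1) → π⊥ ≈ (+5.828427, -0.414214); max(|x|,|y|,|x±y|/√2) = 5.828427 > 1 ⇒ ∉ W
candidate 4: n = (-2, 2, 2, 0) → π⊥ ≈ (-3.414214, -0.585786); max(|x|,|y|,|x±y|/√2) = 3.414214 > 1 ⇒ ∉ W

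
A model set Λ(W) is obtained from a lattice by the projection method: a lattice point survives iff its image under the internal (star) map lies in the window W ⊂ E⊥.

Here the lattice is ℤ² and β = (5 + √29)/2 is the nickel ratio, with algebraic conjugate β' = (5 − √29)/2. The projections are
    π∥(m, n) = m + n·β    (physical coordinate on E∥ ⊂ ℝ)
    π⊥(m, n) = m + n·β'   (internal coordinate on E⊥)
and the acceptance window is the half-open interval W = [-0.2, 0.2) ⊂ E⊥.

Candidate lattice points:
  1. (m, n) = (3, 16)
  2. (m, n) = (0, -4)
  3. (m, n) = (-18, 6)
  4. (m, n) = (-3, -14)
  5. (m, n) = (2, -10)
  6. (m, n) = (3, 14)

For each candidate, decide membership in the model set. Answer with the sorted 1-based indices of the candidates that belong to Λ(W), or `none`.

Compute β' = (5−√29)/2 = -0.1926, so π⊥(m,n) = m -0.1926·n.
candidate 1: (m,n)=(3,16) → π∥ = 3+16·β ≈ 86.0813, π⊥ = 3+16·β' ≈ -0.0813 ∈ [-0.2, 0.2) ⇒ IN Λ
candidate 2: (m,n)=(0,-4) → π∥ = 0-4·β ≈ -20.7703, π⊥ = 0-4·β' ≈ 0.7703 ∉ [-0.2, 0.2) ⇒ out
candidate 3: (m,n)=(-18,6) → π∥ = -18+6·β ≈ 13.1555, π⊥ = -18+6·β' ≈ -19.1555 ∉ [-0.2, 0.2) ⇒ out
candidate 4: (m,n)=(-3,-14) → π∥ = -3-14·β ≈ -75.6962, π⊥ = -3-14·β' ≈ -0.3038 ∉ [-0.2, 0.2) ⇒ out
candidate 5: (m,n)=(2,-10) → π∥ = 2-10·β ≈ -49.9258, π⊥ = 2-10·β' ≈ 3.9258 ∉ [-0.2, 0.2) ⇒ out
candidate 6: (m,n)=(3,14) → π∥ = 3+14·β ≈ 75.6962, π⊥ = 3+14·β' ≈ 0.3038 ∉ [-0.2, 0.2) ⇒ out

1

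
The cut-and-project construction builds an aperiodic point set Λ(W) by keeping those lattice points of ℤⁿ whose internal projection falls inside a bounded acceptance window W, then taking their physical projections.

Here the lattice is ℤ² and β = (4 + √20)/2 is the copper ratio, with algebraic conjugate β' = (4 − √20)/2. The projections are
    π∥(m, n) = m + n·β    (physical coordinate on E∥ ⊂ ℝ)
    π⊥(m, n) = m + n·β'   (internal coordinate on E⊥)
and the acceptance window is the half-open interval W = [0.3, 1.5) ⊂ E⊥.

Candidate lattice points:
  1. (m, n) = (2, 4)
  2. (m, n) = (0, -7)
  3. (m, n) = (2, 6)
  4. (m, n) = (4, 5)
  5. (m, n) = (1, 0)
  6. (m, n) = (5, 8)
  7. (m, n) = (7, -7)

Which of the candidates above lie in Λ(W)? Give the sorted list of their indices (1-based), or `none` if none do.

1, 3, 5

Numerically β ≈ 4.2361 and β' = −1/β ≈ -0.2361.
#1 (2,4): internal coord 2 + (4)·β' = +1.0557; +1.0557 ∈ [0.3, 1.5) → IN Λ
#2 (0,-7): internal coord 0 + (-7)·β' = +1.6525; +1.6525 ∉ [0.3, 1.5) → out
#3 (2,6): internal coord 2 + (6)·β' = +0.5836; +0.5836 ∈ [0.3, 1.5) → IN Λ
#4 (4,5): internal coord 4 + (5)·β' = +2.8197; +2.8197 ∉ [0.3, 1.5) → out
#5 (1,0): internal coord 1 + (0)·β' = +1.0000; +1.0000 ∈ [0.3, 1.5) → IN Λ
#6 (5,8): internal coord 5 + (8)·β' = +3.1115; +3.1115 ∉ [0.3, 1.5) → out
#7 (7,-7): internal coord 7 + (-7)·β' = +8.6525; +8.6525 ∉ [0.3, 1.5) → out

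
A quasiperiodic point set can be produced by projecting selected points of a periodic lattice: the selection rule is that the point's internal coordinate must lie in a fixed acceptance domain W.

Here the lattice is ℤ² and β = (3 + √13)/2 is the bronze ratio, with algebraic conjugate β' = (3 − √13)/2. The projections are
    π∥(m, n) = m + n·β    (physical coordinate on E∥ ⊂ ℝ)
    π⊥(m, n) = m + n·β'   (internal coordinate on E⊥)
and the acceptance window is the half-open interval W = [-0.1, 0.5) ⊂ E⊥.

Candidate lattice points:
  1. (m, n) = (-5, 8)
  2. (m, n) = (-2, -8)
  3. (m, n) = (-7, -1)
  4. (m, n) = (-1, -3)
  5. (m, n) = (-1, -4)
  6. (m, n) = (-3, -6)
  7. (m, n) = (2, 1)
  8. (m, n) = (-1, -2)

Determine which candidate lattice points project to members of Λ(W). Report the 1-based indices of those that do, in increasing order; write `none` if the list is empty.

β' = (3−√13)/2 ≈ -0.30278.
#1 (-5,8): internal coord -5 + (8)·β' = -7.42221; -7.42221 ∉ [-0.1, 0.5) → out
#2 (-2,-8): internal coord -2 + (-8)·β' = +0.42221; +0.42221 ∈ [-0.1, 0.5) → IN Λ
#3 (-7,-1): internal coord -7 + (-1)·β' = -6.69722; -6.69722 ∉ [-0.1, 0.5) → out
#4 (-1,-3): internal coord -1 + (-3)·β' = -0.09167; -0.09167 ∈ [-0.1, 0.5) → IN Λ
#5 (-1,-4): internal coord -1 + (-4)·β' = +0.21110; +0.21110 ∈ [-0.1, 0.5) → IN Λ
#6 (-3,-6): internal coord -3 + (-6)·β' = -1.18335; -1.18335 ∉ [-0.1, 0.5) → out
#7 (2,1): internal coord 2 + (1)·β' = +1.69722; +1.69722 ∉ [-0.1, 0.5) → out
#8 (-1,-2): internal coord -1 + (-2)·β' = -0.39445; -0.39445 ∉ [-0.1, 0.5) → out

2, 4, 5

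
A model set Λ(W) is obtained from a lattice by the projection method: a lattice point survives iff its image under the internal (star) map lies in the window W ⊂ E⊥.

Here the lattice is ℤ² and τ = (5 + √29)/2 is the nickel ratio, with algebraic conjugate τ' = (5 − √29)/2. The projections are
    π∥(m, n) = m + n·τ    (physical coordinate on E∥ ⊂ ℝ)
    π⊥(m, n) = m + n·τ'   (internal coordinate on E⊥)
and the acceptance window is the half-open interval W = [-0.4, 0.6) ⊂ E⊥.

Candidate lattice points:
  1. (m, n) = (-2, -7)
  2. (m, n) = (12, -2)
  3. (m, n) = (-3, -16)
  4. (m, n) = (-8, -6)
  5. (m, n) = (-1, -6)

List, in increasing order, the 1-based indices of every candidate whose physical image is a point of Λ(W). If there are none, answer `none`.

Compute τ' = (5−√29)/2 = -0.19258, so π⊥(m,n) = m -0.19258·n.
[1] lift (-2,-7): star map gives -0.65192; window check -0.4 ≤ -0.65192 < 0.6 is false → out
[2] lift (12,-2): star map gives 12.38516; window check -0.4 ≤ 12.38516 < 0.6 is false → out
[3] lift (-3,-16): star map gives 0.08132; window check -0.4 ≤ 0.08132 < 0.6 is true → IN Λ
[4] lift (-8,-6): star map gives -6.84451; window check -0.4 ≤ -6.84451 < 0.6 is false → out
[5] lift (-1,-6): star map gives 0.15549; window check -0.4 ≤ 0.15549 < 0.6 is true → IN Λ

3, 5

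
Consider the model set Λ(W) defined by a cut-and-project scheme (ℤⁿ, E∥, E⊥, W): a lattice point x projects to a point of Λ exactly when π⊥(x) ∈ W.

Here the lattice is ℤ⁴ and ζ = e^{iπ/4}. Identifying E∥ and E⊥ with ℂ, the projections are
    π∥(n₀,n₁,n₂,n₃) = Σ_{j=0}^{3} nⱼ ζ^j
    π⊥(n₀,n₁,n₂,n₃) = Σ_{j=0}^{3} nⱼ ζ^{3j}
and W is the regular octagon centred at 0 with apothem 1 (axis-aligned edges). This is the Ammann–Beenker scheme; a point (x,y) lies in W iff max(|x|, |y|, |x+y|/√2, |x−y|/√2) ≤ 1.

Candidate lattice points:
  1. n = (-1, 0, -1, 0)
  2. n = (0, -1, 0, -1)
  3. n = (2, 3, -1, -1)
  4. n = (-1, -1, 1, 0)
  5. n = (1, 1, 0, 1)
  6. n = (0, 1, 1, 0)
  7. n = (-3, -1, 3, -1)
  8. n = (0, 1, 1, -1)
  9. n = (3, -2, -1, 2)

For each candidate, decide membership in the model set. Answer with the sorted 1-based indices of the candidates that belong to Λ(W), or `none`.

6

With ζ = e^{iπ/4} the internal vectors are ζ^0,ζ^3,ζ^6,ζ^9.
candidate 1: n = (-1, 0, -1, 0) → π⊥ ≈ (-1.0000, +1.0000); max(|x|,|y|,|x±y|/√2) = 1.4142 > 1 ⇒ ∉ W
candidate 2: n = (0, -1, 0, -1) → π⊥ ≈ (+0.0000, -1.4142); max(|x|,|y|,|x±y|/√2) = 1.4142 > 1 ⇒ ∉ W
candidate 3: n = (2, 3, -1, -1) → π⊥ ≈ (-0.8284, +2.4142); max(|x|,|y|,|x±y|/√2) = 2.4142 > 1 ⇒ ∉ W
candidate 4: n = (-1, -1, 1, 0) → π⊥ ≈ (-0.2929, -1.7071); max(|x|,|y|,|x±y|/√2) = 1.7071 > 1 ⇒ ∉ W
candidate 5: n = (1, 1, 0, 1) → π⊥ ≈ (+1.0000, +1.4142); max(|x|,|y|,|x±y|/√2) = 1.7071 > 1 ⇒ ∉ W
candidate 6: n = (0, 1, 1, 0) → π⊥ ≈ (-0.7071, -0.2929); max(|x|,|y|,|x±y|/√2) = 0.7071 ≤ 1 ⇒ ∈ W
candidate 7: n = (-3, -1, 3, -1) → π⊥ ≈ (-3.0000, -4.4142); max(|x|,|y|,|x±y|/√2) = 5.2426 > 1 ⇒ ∉ W
candidate 8: n = (0, 1, 1, -1) → π⊥ ≈ (-1.4142, -1.0000); max(|x|,|y|,|x±y|/√2) = 1.7071 > 1 ⇒ ∉ W
candidate 9: n = (3, -2, -1, 2) → π⊥ ≈ (+5.8284, +1.0000); max(|x|,|y|,|x±y|/√2) = 5.8284 > 1 ⇒ ∉ W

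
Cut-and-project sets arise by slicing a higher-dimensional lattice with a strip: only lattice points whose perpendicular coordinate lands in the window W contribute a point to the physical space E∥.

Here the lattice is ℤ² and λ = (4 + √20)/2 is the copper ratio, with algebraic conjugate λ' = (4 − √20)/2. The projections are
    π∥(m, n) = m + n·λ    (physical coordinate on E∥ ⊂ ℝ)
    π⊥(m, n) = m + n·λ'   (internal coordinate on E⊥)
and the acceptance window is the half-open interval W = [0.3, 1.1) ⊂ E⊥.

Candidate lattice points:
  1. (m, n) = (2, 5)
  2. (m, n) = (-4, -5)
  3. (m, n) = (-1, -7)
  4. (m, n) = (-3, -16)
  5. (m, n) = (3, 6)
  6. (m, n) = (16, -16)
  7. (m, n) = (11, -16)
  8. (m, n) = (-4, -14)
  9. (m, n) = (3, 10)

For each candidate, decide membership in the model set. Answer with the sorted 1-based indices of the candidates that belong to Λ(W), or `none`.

1, 3, 4, 9

λ' = (4−√20)/2 ≈ -0.236068.
#1 (2,5): internal coord 2 + (5)·λ' = +0.819660; +0.819660 ∈ [0.3, 1.1) → IN Λ
#2 (-4,-5): internal coord -4 + (-5)·λ' = -2.819660; -2.819660 ∉ [0.3, 1.1) → out
#3 (-1,-7): internal coord -1 + (-7)·λ' = +0.652476; +0.652476 ∈ [0.3, 1.1) → IN Λ
#4 (-3,-16): internal coord -3 + (-16)·λ' = +0.777088; +0.777088 ∈ [0.3, 1.1) → IN Λ
#5 (3,6): internal coord 3 + (6)·λ' = +1.583592; +1.583592 ∉ [0.3, 1.1) → out
#6 (16,-16): internal coord 16 + (-16)·λ' = +19.777088; +19.777088 ∉ [0.3, 1.1) → out
#7 (11,-16): internal coord 11 + (-16)·λ' = +14.777088; +14.777088 ∉ [0.3, 1.1) → out
#8 (-4,-14): internal coord -4 + (-14)·λ' = -0.695048; -0.695048 ∉ [0.3, 1.1) → out
#9 (3,10): internal coord 3 + (10)·λ' = +0.639320; +0.639320 ∈ [0.3, 1.1) → IN Λ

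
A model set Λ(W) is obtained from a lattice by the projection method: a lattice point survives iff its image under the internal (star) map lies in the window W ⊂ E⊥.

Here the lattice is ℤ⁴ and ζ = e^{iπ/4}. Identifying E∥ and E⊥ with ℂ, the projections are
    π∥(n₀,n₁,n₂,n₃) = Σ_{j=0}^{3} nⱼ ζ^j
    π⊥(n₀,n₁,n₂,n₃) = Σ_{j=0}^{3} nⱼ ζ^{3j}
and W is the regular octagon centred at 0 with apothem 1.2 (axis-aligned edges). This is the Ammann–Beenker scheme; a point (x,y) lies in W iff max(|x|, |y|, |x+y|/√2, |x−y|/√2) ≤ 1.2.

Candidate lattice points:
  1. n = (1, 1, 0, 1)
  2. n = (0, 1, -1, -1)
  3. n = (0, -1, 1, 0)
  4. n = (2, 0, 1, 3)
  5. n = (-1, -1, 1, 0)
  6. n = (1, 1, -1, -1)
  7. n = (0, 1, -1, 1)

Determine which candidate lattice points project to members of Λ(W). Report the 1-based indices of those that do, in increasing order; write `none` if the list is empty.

6

π⊥(n) = n₀ + n₁ζ³ + n₂ζ⁶ + n₃ζ⁹ where ζ = e^{iπ/4}.
candidate 1: n = (1, 1, 0, 1) → π⊥ ≈ (+1.0000, +1.4142); max(|x|,|y|,|x±y|/√2) = 1.7071 > 1.2 ⇒ ∉ W
candidate 2: n = (0, 1, -1, -1) → π⊥ ≈ (-1.4142, +1.0000); max(|x|,|y|,|x±y|/√2) = 1.7071 > 1.2 ⇒ ∉ W
candidate 3: n = (0, -1, 1, 0) → π⊥ ≈ (+0.7071, -1.7071); max(|x|,|y|,|x±y|/√2) = 1.7071 > 1.2 ⇒ ∉ W
candidate 4: n = (2, 0, 1, 3) → π⊥ ≈ (+4.1213, +1.1213); max(|x|,|y|,|x±y|/√2) = 4.1213 > 1.2 ⇒ ∉ W
candidate 5: n = (-1, -1, 1, 0) → π⊥ ≈ (-0.2929, -1.7071); max(|x|,|y|,|x±y|/√2) = 1.7071 > 1.2 ⇒ ∉ W
candidate 6: n = (1, 1, -1, -1) → π⊥ ≈ (-0.4142, +1.0000); max(|x|,|y|,|x±y|/√2) = 1.0000 ≤ 1.2 ⇒ ∈ W
candidate 7: n = (0, 1, -1, 1) → π⊥ ≈ (+0.0000, +2.4142); max(|x|,|y|,|x±y|/√2) = 2.4142 > 1.2 ⇒ ∉ W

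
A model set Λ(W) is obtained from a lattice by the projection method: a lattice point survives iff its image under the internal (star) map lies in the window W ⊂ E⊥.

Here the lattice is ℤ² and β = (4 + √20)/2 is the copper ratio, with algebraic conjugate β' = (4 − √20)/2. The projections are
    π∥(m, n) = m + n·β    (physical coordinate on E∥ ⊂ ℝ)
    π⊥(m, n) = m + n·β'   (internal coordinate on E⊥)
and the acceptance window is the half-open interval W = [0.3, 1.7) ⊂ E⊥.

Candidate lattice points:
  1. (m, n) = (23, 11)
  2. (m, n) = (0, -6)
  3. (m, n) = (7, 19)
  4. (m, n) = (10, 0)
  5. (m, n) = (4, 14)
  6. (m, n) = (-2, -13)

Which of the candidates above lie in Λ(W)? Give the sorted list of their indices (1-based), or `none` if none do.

Compute β' = (4−√20)/2 = -0.23607, so π⊥(m,n) = m -0.23607·n.
#1 (23,11): internal coord 23 + (11)·β' = +20.40325; +20.40325 ∉ [0.3, 1.7) → out
#2 (0,-6): internal coord 0 + (-6)·β' = +1.41641; +1.41641 ∈ [0.3, 1.7) → IN Λ
#3 (7,19): internal coord 7 + (19)·β' = +2.51471; +2.51471 ∉ [0.3, 1.7) → out
#4 (10,0): internal coord 10 + (0)·β' = +10.00000; +10.00000 ∉ [0.3, 1.7) → out
#5 (4,14): internal coord 4 + (14)·β' = +0.69505; +0.69505 ∈ [0.3, 1.7) → IN Λ
#6 (-2,-13): internal coord -2 + (-13)·β' = +1.06888; +1.06888 ∈ [0.3, 1.7) → IN Λ

2, 5, 6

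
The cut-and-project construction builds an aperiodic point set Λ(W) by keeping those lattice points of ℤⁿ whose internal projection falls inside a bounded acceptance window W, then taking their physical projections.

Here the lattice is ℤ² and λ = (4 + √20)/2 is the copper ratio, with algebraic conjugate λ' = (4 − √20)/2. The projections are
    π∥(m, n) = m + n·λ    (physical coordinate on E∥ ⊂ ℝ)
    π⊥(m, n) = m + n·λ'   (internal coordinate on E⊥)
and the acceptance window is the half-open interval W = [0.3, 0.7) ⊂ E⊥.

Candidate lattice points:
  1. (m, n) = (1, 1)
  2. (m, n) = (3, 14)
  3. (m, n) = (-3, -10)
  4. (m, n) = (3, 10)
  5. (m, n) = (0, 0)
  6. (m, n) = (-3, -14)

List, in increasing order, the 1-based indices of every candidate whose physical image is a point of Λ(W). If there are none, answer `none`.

4, 6

λ' = (4−√20)/2 ≈ -0.2361.
#1 (1,1): internal coord 1 + (1)·λ' = +0.7639; +0.7639 ∉ [0.3, 0.7) → out
#2 (3,14): internal coord 3 + (14)·λ' = -0.3050; -0.3050 ∉ [0.3, 0.7) → out
#3 (-3,-10): internal coord -3 + (-10)·λ' = -0.6393; -0.6393 ∉ [0.3, 0.7) → out
#4 (3,10): internal coord 3 + (10)·λ' = +0.6393; +0.6393 ∈ [0.3, 0.7) → IN Λ
#5 (0,0): internal coord 0 + (0)·λ' = +0.0000; +0.0000 ∉ [0.3, 0.7) → out
#6 (-3,-14): internal coord -3 + (-14)·λ' = +0.3050; +0.3050 ∈ [0.3, 0.7) → IN Λ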